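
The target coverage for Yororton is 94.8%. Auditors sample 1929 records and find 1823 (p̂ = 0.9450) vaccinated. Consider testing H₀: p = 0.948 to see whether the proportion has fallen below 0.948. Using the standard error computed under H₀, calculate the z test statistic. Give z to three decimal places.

p̂ = 1823/1929 = 0.945049.
SE = √(p₀(1−p₀)/n) = √(0.049296/1929) = 0.005055.
z = (0.945049 − 0.948)/0.005055 = -0.002951/0.005055 = -0.584.

z = -0.584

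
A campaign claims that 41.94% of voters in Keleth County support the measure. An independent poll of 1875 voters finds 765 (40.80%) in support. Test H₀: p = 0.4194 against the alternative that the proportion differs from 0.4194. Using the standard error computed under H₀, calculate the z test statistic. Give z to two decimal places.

p̂ = 765/1875 ≈ 0.4080.
Under H₀, SE = √(0.4194·0.5806/1875) = √(0.000129869) = 0.0114.
z = (0.4080 − 0.4194)/0.0114 = -0.0114/0.0114 = -1.00.
Two-sided p-value ≈ 2·Φ(−1.000) = 0.3171.

z = -1.00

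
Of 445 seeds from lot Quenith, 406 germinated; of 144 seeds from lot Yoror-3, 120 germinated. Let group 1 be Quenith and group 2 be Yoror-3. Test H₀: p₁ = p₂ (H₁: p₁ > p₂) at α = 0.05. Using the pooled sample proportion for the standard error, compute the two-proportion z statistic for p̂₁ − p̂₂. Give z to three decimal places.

z = 2.667

p̂₁ = 406/445 = 0.91236, p̂₂ = 120/144 = 0.83333.
Pooled p̂ = (406+120)/(445+144) = 526/589 = 0.89304.
SE = √(p̂(1−p̂)(1/n₁+1/n₂)) = √(0.89304·0.10696·0.00919164) = √(0.000877988) = 0.02963.
z = (0.91236 − 0.83333)/0.02963 = 0.07903/0.02963 = 2.667.
p-value = P(Z > 2.667) ≈ 0.0038; since p < α = 0.05, reject H₀.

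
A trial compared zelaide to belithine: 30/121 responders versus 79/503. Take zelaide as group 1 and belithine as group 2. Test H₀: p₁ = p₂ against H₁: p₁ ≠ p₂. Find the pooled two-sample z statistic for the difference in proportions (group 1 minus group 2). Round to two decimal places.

p̂₁ = 30/121 = 0.2479, p̂₂ = 79/503 = 0.1571.
Pooled p̂ = (30+79)/(121+503) = 109/624 = 0.1747.
SE = √(0.144167 × 0.0102525) = 0.0384.
z = (0.2479 − 0.1571)/0.0384 = 0.0908/0.0384 = 2.36.
Two-sided p-value ≈ 2·Φ(−2.364) = 0.0181.

z = 2.36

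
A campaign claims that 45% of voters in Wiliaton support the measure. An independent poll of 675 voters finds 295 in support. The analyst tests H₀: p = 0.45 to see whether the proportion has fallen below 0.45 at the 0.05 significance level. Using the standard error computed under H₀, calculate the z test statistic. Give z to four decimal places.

p̂ = 295/675 ≈ 0.437037.
Standard error under H₀: √(0.45×0.55/675) = 0.019149.
z = (0.437037 − 0.45)/0.019149 = -0.012963/0.019149 = -0.6770.
p-value = P(Z < -0.677) ≈ 0.2492; since p > α = 0.05, fail to reject H₀.

z = -0.6770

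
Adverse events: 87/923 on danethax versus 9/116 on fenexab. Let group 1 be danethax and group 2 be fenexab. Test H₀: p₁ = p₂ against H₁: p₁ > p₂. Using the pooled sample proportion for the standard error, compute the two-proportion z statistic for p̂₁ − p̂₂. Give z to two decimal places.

z = 0.58

p̂₁ = 87/923 = 0.09426, p̂₂ = 9/116 = 0.07759.
Pooled p̂ = (87+9)/(923+116) = 96/1039 = 0.09240.
SE = √(0.0838594 × 0.00970411) = 0.02853.
z = (0.09426 − 0.07759)/0.02853 = 0.01667/0.02853 = 0.58.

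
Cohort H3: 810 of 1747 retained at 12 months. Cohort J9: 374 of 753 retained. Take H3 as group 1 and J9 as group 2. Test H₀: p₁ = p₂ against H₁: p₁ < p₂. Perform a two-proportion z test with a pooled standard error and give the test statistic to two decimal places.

p̂₁ = 810/1747 ≈ 0.46365, p̂₂ = 374/753 ≈ 0.49668.
Pooled p̂ = (810+374)/(1747+753) = 1184/2500 = 0.47360.
SE = √(0.249303 × 0.00190043) = 0.02177.
z = (0.46365 − 0.49668)/0.02177 = -0.03303/0.02177 = -1.52.

z = -1.52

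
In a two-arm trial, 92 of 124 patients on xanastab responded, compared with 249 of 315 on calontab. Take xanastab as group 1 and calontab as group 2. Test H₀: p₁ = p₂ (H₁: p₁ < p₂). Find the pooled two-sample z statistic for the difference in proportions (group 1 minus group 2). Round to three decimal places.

p̂₁ = 92/124 ≈ 0.741935, p̂₂ = 249/315 ≈ 0.790476.
Pooled p̂ = (92+249)/(124+315) = 341/439 = 0.776765.
SE = √(0.173401 × 0.0112391) = 0.044146.
z = (0.741935 − 0.790476)/0.044146 = -0.048541/0.044146 = -1.100.

z = -1.100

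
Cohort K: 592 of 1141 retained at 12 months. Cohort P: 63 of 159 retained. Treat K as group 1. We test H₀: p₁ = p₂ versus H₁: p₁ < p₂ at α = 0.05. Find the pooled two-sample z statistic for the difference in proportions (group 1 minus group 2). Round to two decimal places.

z = 2.90

p̂₁ = 592/1141 = 0.5188, p̂₂ = 63/159 = 0.3962.
Pooled p̂ = (592+63)/(1141+159) = 655/1300 = 0.5038.
SE = √(0.249985 × 0.00716573) = 0.0423.
z = (0.5188 − 0.3962)/0.0423 = 0.1226/0.0423 = 2.90.
p-value = P(Z < 2.897) ≈ 0.9981, so at α = 0.05 we fail to reject H₀.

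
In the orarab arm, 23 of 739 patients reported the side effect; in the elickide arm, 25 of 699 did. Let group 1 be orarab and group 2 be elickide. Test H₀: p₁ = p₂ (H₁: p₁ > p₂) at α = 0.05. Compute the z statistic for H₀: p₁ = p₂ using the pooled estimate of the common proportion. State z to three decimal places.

p̂₁ = 23/739 ≈ 0.031123, p̂₂ = 25/699 ≈ 0.035765.
Pooled p̂ = (23+25)/(739+699) = 48/1438 = 0.033380.
SE = √(p̂(1−p̂)(1/n₁+1/n₂)) = √(0.033380·0.966620·0.0027838) = √(8.98205e-05) = 0.009477.
z = (0.031123 − 0.035765)/0.009477 = -0.004642/0.009477 = -0.490.
p-value = P(Z > -0.490) ≈ 0.6879, so at α = 0.05 we fail to reject H₀.

z = -0.490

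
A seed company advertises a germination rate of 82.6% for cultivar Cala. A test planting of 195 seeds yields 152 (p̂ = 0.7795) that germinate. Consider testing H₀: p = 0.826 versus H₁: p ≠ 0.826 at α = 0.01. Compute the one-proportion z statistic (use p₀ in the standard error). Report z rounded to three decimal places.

z = -1.713

p̂ = 152/195 = 0.77949.
Under H₀, SE = √(0.826·0.174/195) = √(0.000737046) = 0.02715.
z = (0.77949 − 0.826)/0.02715 = -0.04651/0.02715 = -1.713.
p-value = 2·P(Z > 1.713) ≈ 0.0867. With α = 0.01, fail to reject H₀.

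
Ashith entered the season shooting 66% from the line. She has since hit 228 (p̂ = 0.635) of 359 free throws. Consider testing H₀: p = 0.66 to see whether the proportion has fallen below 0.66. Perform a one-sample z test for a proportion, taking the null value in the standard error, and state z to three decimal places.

z = -0.996

p̂ = 228/359 = 0.63510.
Standard error under H₀: √(0.66×0.34/359) = 0.02500.
z = (0.63510 − 0.66)/0.02500 = -0.02490/0.02500 = -0.996.
p-value = P(Z < -0.996) ≈ 0.1596.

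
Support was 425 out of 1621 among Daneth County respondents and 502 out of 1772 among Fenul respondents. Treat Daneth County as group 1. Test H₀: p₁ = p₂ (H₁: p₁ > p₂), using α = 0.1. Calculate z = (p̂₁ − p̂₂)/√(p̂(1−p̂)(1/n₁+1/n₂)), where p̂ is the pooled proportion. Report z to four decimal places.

z = -1.3785

p̂₁ = 425/1621 = 0.262184, p̂₂ = 502/1772 = 0.283296.
Pooled p̂ = (425+502)/(1621+1772) = 927/3393 = 0.273210.
SE = √(p̂(1−p̂)(1/n₁+1/n₂)) = √(0.273210·0.726790·0.00118124) = √(0.000234554) = 0.015315.
z = (0.262184 − 0.283296)/0.015315 = -0.021112/0.015315 = -1.3785.
p-value = P(Z > -1.378) ≈ 0.9160, so at α = 0.1 we fail to reject H₀.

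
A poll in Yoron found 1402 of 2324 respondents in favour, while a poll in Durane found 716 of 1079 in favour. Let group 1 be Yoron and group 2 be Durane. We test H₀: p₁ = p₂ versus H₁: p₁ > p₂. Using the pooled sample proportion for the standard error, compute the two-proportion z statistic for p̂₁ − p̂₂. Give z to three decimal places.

z = -3.377

p̂₁ = 1402/2324 = 0.60327, p̂₂ = 716/1079 = 0.66358.
Pooled p̂ = (1402+716)/(2324+1079) = 2118/3403 = 0.62239.
SE = √(p̂(1−p̂)(1/n₁+1/n₂)) = √(0.62239·0.37761·0.00135708) = √(0.00031894) = 0.01786.
z = (0.60327 − 0.66358)/0.01786 = -0.06031/0.01786 = -3.377.
p-value = P(Z > -3.377) ≈ 0.9996.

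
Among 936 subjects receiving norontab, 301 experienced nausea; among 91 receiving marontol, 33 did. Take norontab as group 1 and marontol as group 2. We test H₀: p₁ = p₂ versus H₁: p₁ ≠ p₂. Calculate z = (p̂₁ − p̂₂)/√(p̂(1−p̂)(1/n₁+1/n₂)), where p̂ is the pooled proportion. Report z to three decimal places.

p̂₁ = 301/936 ≈ 0.32158, p̂₂ = 33/91 ≈ 0.36264.
Pooled p̂ = (301+33)/(936+91) = 334/1027 = 0.32522.
SE = √(0.219452 × 0.0120574) = 0.05144.
z = (0.32158 − 0.36264)/0.05144 = -0.04106/0.05144 = -0.798.
p-value = 2·P(Z > 0.798) ≈ 0.4248.

z = -0.798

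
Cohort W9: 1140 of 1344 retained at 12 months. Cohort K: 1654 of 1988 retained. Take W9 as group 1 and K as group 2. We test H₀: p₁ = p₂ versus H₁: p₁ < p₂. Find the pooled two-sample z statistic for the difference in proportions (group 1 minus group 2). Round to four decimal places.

z = 1.2484

p̂₁ = 1140/1344 ≈ 0.848214, p̂₂ = 1654/1988 ≈ 0.831992.
Pooled p̂ = (1140+1654)/(1344+1988) = 2794/3332 = 0.838535.
SE = √(p̂(1−p̂)(1/n₁+1/n₂)) = √(0.838535·0.161465·0.00124707) = √(0.000168845) = 0.012994.
z = (0.848214 − 0.831992)/0.012994 = 0.016222/0.012994 = 1.2484.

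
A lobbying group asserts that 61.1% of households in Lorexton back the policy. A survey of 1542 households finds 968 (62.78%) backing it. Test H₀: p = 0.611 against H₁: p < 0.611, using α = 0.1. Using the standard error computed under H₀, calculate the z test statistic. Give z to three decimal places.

z = 1.350

p̂ = 968/1542 ≈ 0.627756.
SE = √(p₀(1−p₀)/n) = √(0.23768/1542) = 0.012415.
z = (0.627756 − 0.611)/0.012415 = 0.016756/0.012415 = 1.350.
p-value = P(Z < 1.350) ≈ 0.9114, so at α = 0.1 we fail to reject H₀.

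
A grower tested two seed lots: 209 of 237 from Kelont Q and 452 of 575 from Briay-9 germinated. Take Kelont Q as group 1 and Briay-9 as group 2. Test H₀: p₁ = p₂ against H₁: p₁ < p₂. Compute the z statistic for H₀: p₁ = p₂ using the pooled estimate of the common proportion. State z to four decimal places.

p̂₁ = 209/237 = 0.881857, p̂₂ = 452/575 = 0.786087.
Pooled p̂ = (209+452)/(237+575) = 661/812 = 0.814039.
SE = √(0.151379 × 0.00595854) = 0.030033.
z = (0.881857 − 0.786087)/0.030033 = 0.095770/0.030033 = 3.1888.
p-value = P(Z < 3.189) ≈ 0.9993.

z = 3.1888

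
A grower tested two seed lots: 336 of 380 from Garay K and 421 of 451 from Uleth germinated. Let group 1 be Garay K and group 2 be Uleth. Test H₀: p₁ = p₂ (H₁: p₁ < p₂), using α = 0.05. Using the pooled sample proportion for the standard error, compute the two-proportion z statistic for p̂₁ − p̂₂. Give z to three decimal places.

z = -2.484

p̂₁ = 336/380 = 0.884211, p̂₂ = 421/451 = 0.933481.
Pooled p̂ = (336+421)/(380+451) = 757/831 = 0.910951.
SE = √(0.0811196 × 0.00484887) = 0.019833.
z = (0.884211 − 0.933481)/0.019833 = -0.049270/0.019833 = -2.484.
p-value = P(Z < -2.484) ≈ 0.0065; since p < α = 0.05, reject H₀.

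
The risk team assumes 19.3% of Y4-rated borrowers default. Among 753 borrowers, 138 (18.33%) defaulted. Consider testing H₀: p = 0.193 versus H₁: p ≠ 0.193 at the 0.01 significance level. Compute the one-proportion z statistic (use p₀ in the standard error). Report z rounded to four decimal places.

p̂ = 138/753 = 0.1832669.
Under H₀, SE = √(0.193·0.807/753) = √(0.000206841) = 0.0143820.
z = (0.1832669 − 0.193)/0.0143820 = -0.0097331/0.0143820 = -0.6768.
p-value = 2·P(Z > 0.677) ≈ 0.4986. With α = 0.01, fail to reject H₀.

z = -0.6768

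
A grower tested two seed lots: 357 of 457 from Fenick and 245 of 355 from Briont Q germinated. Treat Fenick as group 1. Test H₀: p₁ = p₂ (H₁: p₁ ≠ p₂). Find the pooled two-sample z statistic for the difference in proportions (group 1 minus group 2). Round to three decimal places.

z = 2.939

p̂₁ = 357/457 ≈ 0.78118, p̂₂ = 245/355 ≈ 0.69014.
Pooled p̂ = (357+245)/(457+355) = 602/812 = 0.74138.
SE = √(0.191736 × 0.00500509) = 0.03098.
z = (0.78118 − 0.69014)/0.03098 = 0.09104/0.03098 = 2.939.
p-value = 2·P(Z > 2.939) ≈ 0.0033.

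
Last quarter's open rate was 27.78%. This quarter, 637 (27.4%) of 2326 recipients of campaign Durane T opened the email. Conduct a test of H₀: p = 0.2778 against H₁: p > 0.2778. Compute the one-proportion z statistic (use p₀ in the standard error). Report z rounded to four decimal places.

p̂ = 637/2326 = 0.2738607.
SE = √(p₀(1−p₀)/n) = √(0.20063/2326) = 0.0092873.
z = (0.2738607 − 0.2778)/0.0092873 = -0.0039393/0.0092873 = -0.4242.
p-value = P(Z > -0.424) ≈ 0.6643.

z = -0.4242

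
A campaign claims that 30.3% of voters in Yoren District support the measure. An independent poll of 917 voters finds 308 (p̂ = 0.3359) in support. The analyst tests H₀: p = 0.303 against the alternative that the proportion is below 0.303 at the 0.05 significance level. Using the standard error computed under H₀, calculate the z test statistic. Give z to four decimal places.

p̂ = 308/917 ≈ 0.3358779.
SE = √(p₀(1−p₀)/n) = √(0.21119/917) = 0.0151759.
z = (0.3358779 − 0.303)/0.0151759 = 0.0328779/0.0151759 = 2.1665.
p-value = P(Z < 2.166) ≈ 0.9849. With α = 0.05, fail to reject H₀.

z = 2.1665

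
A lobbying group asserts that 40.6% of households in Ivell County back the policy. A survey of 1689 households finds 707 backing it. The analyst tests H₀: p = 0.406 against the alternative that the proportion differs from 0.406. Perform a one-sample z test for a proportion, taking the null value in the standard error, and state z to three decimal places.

z = 1.054

p̂ = 707/1689 = 0.41859.
Standard error under H₀: √(0.406×0.594/1689) = 0.01195.
z = (0.41859 − 0.406)/0.01195 = 0.01259/0.01195 = 1.054.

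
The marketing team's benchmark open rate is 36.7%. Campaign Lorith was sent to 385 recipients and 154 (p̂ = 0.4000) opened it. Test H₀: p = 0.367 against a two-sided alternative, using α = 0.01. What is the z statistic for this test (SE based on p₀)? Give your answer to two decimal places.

z = 1.34

p̂ = 154/385 ≈ 0.4000.
SE = √(p₀(1−p₀)/n) = √(0.23231/385) = 0.0246.
z = (0.4000 − 0.367)/0.0246 = 0.0330/0.0246 = 1.34.
p-value = 2·P(Z > 1.343) ≈ 0.1791. With α = 0.01, fail to reject H₀.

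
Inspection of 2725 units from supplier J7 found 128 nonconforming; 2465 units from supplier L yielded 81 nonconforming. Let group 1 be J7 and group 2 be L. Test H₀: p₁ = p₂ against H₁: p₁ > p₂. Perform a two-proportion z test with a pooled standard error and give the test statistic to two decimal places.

p̂₁ = 128/2725 ≈ 0.04697, p̂₂ = 81/2465 ≈ 0.03286.
Pooled p̂ = (128+81)/(2725+2465) = 209/5190 = 0.04027.
SE = √(p̂(1−p̂)(1/n₁+1/n₂)) = √(0.04027·0.95973·0.000772652) = √(2.98615e-05) = 0.00546.
z = (0.04697 − 0.03286)/0.00546 = 0.01411/0.00546 = 2.58.
p-value = P(Z > 2.583) ≈ 0.0049.

z = 2.58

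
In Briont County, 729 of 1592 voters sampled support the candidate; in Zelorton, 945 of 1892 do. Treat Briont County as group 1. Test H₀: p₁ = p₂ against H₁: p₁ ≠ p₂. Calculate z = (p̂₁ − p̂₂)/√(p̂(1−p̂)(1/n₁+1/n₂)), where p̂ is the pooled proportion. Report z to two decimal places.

z = -2.45

p̂₁ = 729/1592 ≈ 0.4579, p̂₂ = 945/1892 ≈ 0.4995.
Pooled p̂ = (729+945)/(1592+1892) = 1674/3484 = 0.4805.
SE = √(p̂(1−p̂)(1/n₁+1/n₂)) = √(0.4805·0.5195·0.00115668) = √(0.00028873) = 0.0170.
z = (0.4579 − 0.4995)/0.0170 = -0.0416/0.0170 = -2.45.
Two-sided p-value ≈ 2·Φ(−2.446) = 0.0145.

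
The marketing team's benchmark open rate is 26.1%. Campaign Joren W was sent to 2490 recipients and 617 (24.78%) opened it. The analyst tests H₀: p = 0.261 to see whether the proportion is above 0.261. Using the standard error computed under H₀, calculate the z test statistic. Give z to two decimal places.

p̂ = 617/2490 ≈ 0.2478.
Under H₀, SE = √(0.261·0.739/2490) = √(7.74614e-05) = 0.0088.
z = (0.2478 − 0.261)/0.0088 = -0.0132/0.0088 = -1.50.
p-value = P(Z > -1.501) ≈ 0.9333.

z = -1.50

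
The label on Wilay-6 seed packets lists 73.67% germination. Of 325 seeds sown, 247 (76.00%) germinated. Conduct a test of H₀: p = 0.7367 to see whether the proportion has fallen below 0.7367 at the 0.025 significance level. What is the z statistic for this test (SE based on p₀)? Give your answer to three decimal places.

p̂ = 247/325 ≈ 0.76000.
Standard error under H₀: √(0.7367×0.2633/325) = 0.02443.
z = (0.76000 − 0.7367)/0.02443 = 0.02330/0.02443 = 0.954.
p-value = P(Z < 0.954) ≈ 0.8299; since p > α = 0.025, fail to reject H₀.

z = 0.954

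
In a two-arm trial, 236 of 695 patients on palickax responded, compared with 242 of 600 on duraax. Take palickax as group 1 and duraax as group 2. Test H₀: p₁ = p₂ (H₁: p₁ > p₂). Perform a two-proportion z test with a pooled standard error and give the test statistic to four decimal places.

z = -2.3712

p̂₁ = 236/695 ≈ 0.339568, p̂₂ = 242/600 ≈ 0.403333.
Pooled p̂ = (236+242)/(695+600) = 478/1295 = 0.369112.
SE = √(0.232868 × 0.00310552) = 0.026892.
z = (0.339568 − 0.403333)/0.026892 = -0.063765/0.026892 = -2.3712.
p-value = P(Z > -2.371) ≈ 0.9911.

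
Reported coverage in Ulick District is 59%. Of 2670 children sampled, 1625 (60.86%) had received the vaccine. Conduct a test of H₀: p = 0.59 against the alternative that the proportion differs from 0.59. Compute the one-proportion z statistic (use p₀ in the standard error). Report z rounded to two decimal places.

p̂ = 1625/2670 ≈ 0.6086.
SE = √(p₀(1−p₀)/n) = √(0.2419/2670) = 0.0095.
z = (0.6086 − 0.59)/0.0095 = 0.0186/0.0095 = 1.96.
p-value = 2·P(Z > 1.956) ≈ 0.0505.

z = 1.96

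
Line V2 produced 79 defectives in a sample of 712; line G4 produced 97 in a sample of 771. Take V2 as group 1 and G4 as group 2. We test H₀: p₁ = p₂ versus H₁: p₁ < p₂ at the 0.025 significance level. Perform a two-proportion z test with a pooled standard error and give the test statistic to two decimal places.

p̂₁ = 79/712 ≈ 0.1110, p̂₂ = 97/771 ≈ 0.1258.
Pooled p̂ = (79+97)/(712+771) = 176/1483 = 0.1187.
SE = √(p̂(1−p̂)(1/n₁+1/n₂)) = √(0.1187·0.8813·0.00270151) = √(0.000282561) = 0.0168.
z = (0.1110 − 0.1258)/0.0168 = -0.0148/0.0168 = -0.88.
p-value = P(Z < -0.884) ≈ 0.1884. With α = 0.025, fail to reject H₀.

z = -0.88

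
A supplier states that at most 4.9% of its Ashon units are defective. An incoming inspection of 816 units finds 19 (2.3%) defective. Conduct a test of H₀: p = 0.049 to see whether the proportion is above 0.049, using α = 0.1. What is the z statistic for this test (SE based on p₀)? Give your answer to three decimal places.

z = -3.403

p̂ = 19/816 ≈ 0.023284.
SE = √(p₀(1−p₀)/n) = √(0.046599/816) = 0.007557.
z = (0.023284 − 0.049)/0.007557 = -0.025716/0.007557 = -3.403.
p-value = P(Z > -3.403) ≈ 0.9997; since p > α = 0.1, fail to reject H₀.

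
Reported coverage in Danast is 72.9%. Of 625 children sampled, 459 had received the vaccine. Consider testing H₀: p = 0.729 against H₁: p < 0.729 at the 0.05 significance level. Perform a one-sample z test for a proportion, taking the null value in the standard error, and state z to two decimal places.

p̂ = 459/625 = 0.7344.
SE = √(p₀(1−p₀)/n) = √(0.19756/625) = 0.0178.
z = (0.7344 − 0.729)/0.0178 = 0.0054/0.0178 = 0.30.
p-value = P(Z < 0.304) ≈ 0.6193. With α = 0.05, fail to reject H₀.

z = 0.30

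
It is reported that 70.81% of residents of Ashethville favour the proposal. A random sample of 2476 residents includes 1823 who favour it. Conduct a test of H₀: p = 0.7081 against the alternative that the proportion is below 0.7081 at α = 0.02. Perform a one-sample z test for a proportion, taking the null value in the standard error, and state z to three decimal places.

z = 3.083

p̂ = 1823/2476 ≈ 0.736268.
Standard error under H₀: √(0.7081×0.2919/2476) = 0.009137.
z = (0.736268 − 0.7081)/0.009137 = 0.028168/0.009137 = 3.083.
p-value = P(Z < 3.083) ≈ 0.9990; since p > α = 0.02, fail to reject H₀.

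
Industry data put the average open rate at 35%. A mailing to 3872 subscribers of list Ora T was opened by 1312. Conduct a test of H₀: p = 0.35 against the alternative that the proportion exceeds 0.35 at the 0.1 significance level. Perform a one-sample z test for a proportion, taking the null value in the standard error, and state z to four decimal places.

z = -1.4555

p̂ = 1312/3872 = 0.3388430.
SE = √(p₀(1−p₀)/n) = √(0.2275/3872) = 0.0076652.
z = (0.3388430 − 0.35)/0.0076652 = -0.0111570/0.0076652 = -1.4555.
p-value = P(Z > -1.456) ≈ 0.9272, so at α = 0.1 we fail to reject H₀.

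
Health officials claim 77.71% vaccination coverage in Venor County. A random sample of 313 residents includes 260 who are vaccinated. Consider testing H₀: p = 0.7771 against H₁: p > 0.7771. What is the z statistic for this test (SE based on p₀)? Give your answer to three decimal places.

z = 2.277

p̂ = 260/313 ≈ 0.830671.
SE = √(p₀(1−p₀)/n) = √(0.17322/313) = 0.023525.
z = (0.830671 − 0.7771)/0.023525 = 0.053571/0.023525 = 2.277.
p-value = P(Z > 2.277) ≈ 0.0114.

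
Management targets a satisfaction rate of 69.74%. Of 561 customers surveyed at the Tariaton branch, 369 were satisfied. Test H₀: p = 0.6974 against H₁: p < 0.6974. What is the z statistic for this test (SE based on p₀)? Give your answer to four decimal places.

z = -2.0441

p̂ = 369/561 ≈ 0.657754.
Under H₀, SE = √(0.6974·0.3026/561) = √(0.000376173) = 0.019395.
z = (0.657754 − 0.6974)/0.019395 = -0.039646/0.019395 = -2.0441.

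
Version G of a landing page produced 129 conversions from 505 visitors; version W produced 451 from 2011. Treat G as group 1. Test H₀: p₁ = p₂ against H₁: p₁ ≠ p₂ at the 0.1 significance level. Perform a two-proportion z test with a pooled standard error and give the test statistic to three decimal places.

p̂₁ = 129/505 ≈ 0.255446, p̂₂ = 451/2011 ≈ 0.224267.
Pooled p̂ = (129+451)/(505+2011) = 580/2516 = 0.230525.
SE = √(p̂(1−p̂)(1/n₁+1/n₂)) = √(0.230525·0.769475·0.00247746) = √(0.00043946) = 0.020963.
z = (0.255446 − 0.224267)/0.020963 = 0.031179/0.020963 = 1.487.
Two-sided p-value ≈ 2·Φ(−1.487) = 0.1369, so at α = 0.1 we fail to reject H₀.

z = 1.487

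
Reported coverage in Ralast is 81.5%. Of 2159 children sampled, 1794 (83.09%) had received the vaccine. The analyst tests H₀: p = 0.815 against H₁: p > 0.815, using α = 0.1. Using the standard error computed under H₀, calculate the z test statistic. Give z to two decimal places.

z = 1.91

p̂ = 1794/2159 ≈ 0.83094.
SE = √(p₀(1−p₀)/n) = √(0.15078/2159) = 0.00836.
z = (0.83094 − 0.815)/0.00836 = 0.01594/0.00836 = 1.91.
p-value = P(Z > 1.907) ≈ 0.0282. With α = 0.1, reject H₀.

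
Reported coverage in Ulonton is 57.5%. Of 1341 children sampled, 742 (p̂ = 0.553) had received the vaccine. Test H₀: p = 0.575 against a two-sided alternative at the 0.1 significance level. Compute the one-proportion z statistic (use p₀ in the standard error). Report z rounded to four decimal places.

p̂ = 742/1341 ≈ 0.5533184.
SE = √(p₀(1−p₀)/n) = √(0.24438/1341) = 0.0134994.
z = (0.5533184 − 0.575)/0.0134994 = -0.0216816/0.0134994 = -1.6061.
p-value = 2·P(Z > 1.606) ≈ 0.1082, so at α = 0.1 we fail to reject H₀.

z = -1.6061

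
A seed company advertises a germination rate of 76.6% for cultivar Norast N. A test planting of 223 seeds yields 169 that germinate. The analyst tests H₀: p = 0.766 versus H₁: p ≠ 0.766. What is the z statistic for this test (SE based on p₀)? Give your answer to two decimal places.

z = -0.29

p̂ = 169/223 ≈ 0.7578.
Standard error under H₀: √(0.766×0.234/223) = 0.0284.
z = (0.7578 − 0.766)/0.0284 = -0.0082/0.0284 = -0.29.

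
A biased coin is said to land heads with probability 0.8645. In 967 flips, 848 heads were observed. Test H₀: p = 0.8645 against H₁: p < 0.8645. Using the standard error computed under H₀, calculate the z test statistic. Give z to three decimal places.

z = 1.130

p̂ = 848/967 ≈ 0.87694.
Under H₀, SE = √(0.8645·0.1355/967) = √(0.000121137) = 0.01101.
z = (0.87694 − 0.8645)/0.01101 = 0.01244/0.01101 = 1.130.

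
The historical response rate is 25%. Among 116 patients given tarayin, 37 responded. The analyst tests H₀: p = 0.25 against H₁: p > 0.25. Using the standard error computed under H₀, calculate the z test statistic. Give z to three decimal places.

p̂ = 37/116 ≈ 0.318966.
Standard error under H₀: √(0.25×0.75/116) = 0.040204.
z = (0.318966 − 0.25)/0.040204 = 0.068966/0.040204 = 1.715.
p-value = P(Z > 1.715) ≈ 0.0431.

z = 1.715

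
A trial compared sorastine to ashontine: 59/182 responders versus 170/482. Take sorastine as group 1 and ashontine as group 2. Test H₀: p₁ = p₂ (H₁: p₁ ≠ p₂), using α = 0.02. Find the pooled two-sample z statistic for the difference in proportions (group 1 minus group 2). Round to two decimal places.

p̂₁ = 59/182 ≈ 0.3242, p̂₂ = 170/482 ≈ 0.3527.
Pooled p̂ = (59+170)/(182+482) = 229/664 = 0.3449.
SE = √(p̂(1−p̂)(1/n₁+1/n₂)) = √(0.3449·0.6551·0.00756919) = √(0.00171017) = 0.0414.
z = (0.3242 − 0.3527)/0.0414 = -0.0285/0.0414 = -0.69.
p-value = 2·P(Z > 0.690) ≈ 0.4904, so at α = 0.02 we fail to reject H₀.

z = -0.69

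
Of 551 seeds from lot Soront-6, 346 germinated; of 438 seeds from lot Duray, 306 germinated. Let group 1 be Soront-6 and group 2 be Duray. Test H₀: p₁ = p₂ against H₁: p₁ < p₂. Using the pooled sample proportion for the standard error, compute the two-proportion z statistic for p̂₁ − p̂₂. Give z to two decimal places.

p̂₁ = 346/551 = 0.6279, p̂₂ = 306/438 = 0.6986.
Pooled p̂ = (346+306)/(551+438) = 652/989 = 0.6593.
SE = √(p̂(1−p̂)(1/n₁+1/n₂)) = √(0.6593·0.3407·0.00409799) = √(0.000920567) = 0.0303.
z = (0.6279 − 0.6986)/0.0303 = -0.0707/0.0303 = -2.33.

z = -2.33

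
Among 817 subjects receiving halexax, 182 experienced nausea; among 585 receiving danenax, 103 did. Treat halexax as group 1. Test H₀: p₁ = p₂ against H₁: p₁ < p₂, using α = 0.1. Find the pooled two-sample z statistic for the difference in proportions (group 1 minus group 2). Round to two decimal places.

z = 2.14

p̂₁ = 182/817 ≈ 0.2228, p̂₂ = 103/585 ≈ 0.1761.
Pooled p̂ = (182+103)/(817+585) = 285/1402 = 0.2033.
SE = √(p̂(1−p̂)(1/n₁+1/n₂)) = √(0.2033·0.7967·0.00293339) = √(0.000475086) = 0.0218.
z = (0.2228 − 0.1761)/0.0218 = 0.0467/0.0218 = 2.14.
p-value = P(Z < 2.142) ≈ 0.9839. With α = 0.1, fail to reject H₀.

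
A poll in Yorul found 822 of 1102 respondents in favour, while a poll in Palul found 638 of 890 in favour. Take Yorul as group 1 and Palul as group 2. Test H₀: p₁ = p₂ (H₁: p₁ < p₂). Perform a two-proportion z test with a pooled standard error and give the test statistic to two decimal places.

z = 1.46

p̂₁ = 822/1102 = 0.7459, p̂₂ = 638/890 = 0.7169.
Pooled p̂ = (822+638)/(1102+890) = 1460/1992 = 0.7329.
SE = √(0.195743 × 0.00203104) = 0.0199.
z = (0.7459 − 0.7169)/0.0199 = 0.0290/0.0199 = 1.46.
p-value = P(Z < 1.458) ≈ 0.9275.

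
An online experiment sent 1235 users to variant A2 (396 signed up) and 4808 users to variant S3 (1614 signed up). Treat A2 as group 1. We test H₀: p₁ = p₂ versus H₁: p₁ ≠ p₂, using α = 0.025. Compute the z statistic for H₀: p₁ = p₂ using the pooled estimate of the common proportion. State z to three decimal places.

p̂₁ = 396/1235 = 0.32065, p̂₂ = 1614/4808 = 0.33569.
Pooled p̂ = (396+1614)/(1235+4808) = 2010/6043 = 0.33262.
SE = √(p̂(1−p̂)(1/n₁+1/n₂)) = √(0.33262·0.66738·0.0010177) = √(0.000225913) = 0.01503.
z = (0.32065 − 0.33569)/0.01503 = -0.01504/0.01503 = -1.001.
p-value = 2·P(Z > 1.001) ≈ 0.3169. With α = 0.025, fail to reject H₀.

z = -1.001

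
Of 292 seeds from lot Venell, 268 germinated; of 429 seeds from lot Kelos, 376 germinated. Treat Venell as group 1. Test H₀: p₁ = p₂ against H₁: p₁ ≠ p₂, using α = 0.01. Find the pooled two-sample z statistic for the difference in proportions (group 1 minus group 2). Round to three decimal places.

z = 1.765

p̂₁ = 268/292 ≈ 0.91781, p̂₂ = 376/429 ≈ 0.87646.
Pooled p̂ = (268+376)/(292+429) = 644/721 = 0.89320.
SE = √(0.0953907 × 0.00575566) = 0.02343.
z = (0.91781 − 0.87646)/0.02343 = 0.04135/0.02343 = 1.765.
Two-sided p-value ≈ 2·Φ(−1.765) = 0.0776. With α = 0.01, fail to reject H₀.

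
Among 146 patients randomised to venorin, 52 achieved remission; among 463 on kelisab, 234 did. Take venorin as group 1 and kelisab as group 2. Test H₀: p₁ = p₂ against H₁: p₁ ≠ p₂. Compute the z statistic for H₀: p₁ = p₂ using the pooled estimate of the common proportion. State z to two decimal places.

z = -3.15

p̂₁ = 52/146 ≈ 0.3562, p̂₂ = 234/463 ≈ 0.5054.
Pooled p̂ = (52+234)/(146+463) = 286/609 = 0.4696.
SE = √(p̂(1−p̂)(1/n₁+1/n₂)) = √(0.4696·0.5304·0.00900914) = √(0.00224397) = 0.0474.
z = (0.3562 − 0.5054)/0.0474 = -0.1492/0.0474 = -3.15.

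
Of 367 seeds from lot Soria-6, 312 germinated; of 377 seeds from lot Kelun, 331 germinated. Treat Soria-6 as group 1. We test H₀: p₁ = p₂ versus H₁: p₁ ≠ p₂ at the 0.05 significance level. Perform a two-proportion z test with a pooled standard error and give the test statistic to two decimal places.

z = -1.11

p̂₁ = 312/367 ≈ 0.8501, p̂₂ = 331/377 ≈ 0.8780.
Pooled p̂ = (312+331)/(367+377) = 643/744 = 0.8642.
SE = √(0.117324 × 0.00537732) = 0.0251.
z = (0.8501 − 0.8780)/0.0251 = -0.0279/0.0251 = -1.11.
Two-sided p-value ≈ 2·Φ(−1.109) = 0.2676; since p > α = 0.05, fail to reject H₀.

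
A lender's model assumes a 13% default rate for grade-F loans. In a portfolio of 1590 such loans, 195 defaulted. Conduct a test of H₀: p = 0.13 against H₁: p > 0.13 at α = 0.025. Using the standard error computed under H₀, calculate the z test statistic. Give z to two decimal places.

p̂ = 195/1590 = 0.12264.
Under H₀, SE = √(0.13·0.87/1590) = √(7.11321e-05) = 0.00843.
z = (0.12264 − 0.13)/0.00843 = -0.00736/0.00843 = -0.87.
p-value = P(Z > -0.872) ≈ 0.8085; since p > α = 0.025, fail to reject H₀.

z = -0.87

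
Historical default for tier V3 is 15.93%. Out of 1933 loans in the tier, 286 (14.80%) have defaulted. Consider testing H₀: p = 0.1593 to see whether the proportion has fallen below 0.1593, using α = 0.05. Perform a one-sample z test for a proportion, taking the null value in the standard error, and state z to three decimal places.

p̂ = 286/1933 ≈ 0.14796.
Under H₀, SE = √(0.1593·0.8407/1933) = √(6.92827e-05) = 0.00832.
z = (0.14796 − 0.1593)/0.00832 = -0.01134/0.00832 = -1.363.
p-value = P(Z < -1.363) ≈ 0.0865; since p > α = 0.05, fail to reject H₀.

z = -1.363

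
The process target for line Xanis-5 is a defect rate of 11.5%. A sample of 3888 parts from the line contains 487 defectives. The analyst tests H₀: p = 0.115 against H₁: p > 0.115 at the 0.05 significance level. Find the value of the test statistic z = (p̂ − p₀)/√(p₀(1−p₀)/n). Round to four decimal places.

z = 2.0048

p̂ = 487/3888 ≈ 0.1252572.
SE = √(p₀(1−p₀)/n) = √(0.10178/3888) = 0.0051163.
z = (0.1252572 − 0.115)/0.0051163 = 0.0102572/0.0051163 = 2.0048.
p-value = P(Z > 2.005) ≈ 0.0225; since p < α = 0.05, reject H₀.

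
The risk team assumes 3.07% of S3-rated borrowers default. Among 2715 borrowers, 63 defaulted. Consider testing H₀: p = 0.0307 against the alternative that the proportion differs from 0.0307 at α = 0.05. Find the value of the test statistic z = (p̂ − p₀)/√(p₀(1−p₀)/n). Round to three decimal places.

z = -2.264

p̂ = 63/2715 = 0.023204.
SE = √(p₀(1−p₀)/n) = √(0.029758/2715) = 0.003311.
z = (0.023204 − 0.0307)/0.003311 = -0.007496/0.003311 = -2.264.
p-value = 2·P(Z > 2.264) ≈ 0.0236. With α = 0.05, reject H₀.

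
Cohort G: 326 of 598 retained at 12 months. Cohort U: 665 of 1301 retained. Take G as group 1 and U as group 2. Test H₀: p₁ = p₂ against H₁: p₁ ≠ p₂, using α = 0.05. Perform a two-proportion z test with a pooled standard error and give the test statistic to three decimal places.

p̂₁ = 326/598 ≈ 0.54515, p̂₂ = 665/1301 ≈ 0.51115.
Pooled p̂ = (326+665)/(598+1301) = 991/1899 = 0.52185.
SE = √(p̂(1−p̂)(1/n₁+1/n₂)) = √(0.52185·0.47815·0.00244088) = √(0.000609054) = 0.02468.
z = (0.54515 − 0.51115)/0.02468 = 0.03400/0.02468 = 1.378.
p-value = 2·P(Z > 1.378) ≈ 0.1682, so at α = 0.05 we fail to reject H₀.

z = 1.378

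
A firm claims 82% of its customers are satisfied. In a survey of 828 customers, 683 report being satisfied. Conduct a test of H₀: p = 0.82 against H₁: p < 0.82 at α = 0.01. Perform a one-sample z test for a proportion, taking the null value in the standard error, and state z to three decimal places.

p̂ = 683/828 = 0.824879.
Under H₀, SE = √(0.82·0.18/828) = √(0.000178261) = 0.013351.
z = (0.824879 − 0.82)/0.013351 = 0.004879/0.013351 = 0.365.
p-value = P(Z < 0.365) ≈ 0.6426. With α = 0.01, fail to reject H₀.

z = 0.365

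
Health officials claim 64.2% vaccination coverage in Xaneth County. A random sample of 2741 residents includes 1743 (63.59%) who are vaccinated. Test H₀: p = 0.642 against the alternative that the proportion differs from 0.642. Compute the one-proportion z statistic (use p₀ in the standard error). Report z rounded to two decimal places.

z = -0.67

p̂ = 1743/2741 = 0.63590.
SE = √(p₀(1−p₀)/n) = √(0.22984/2741) = 0.00916.
z = (0.63590 − 0.642)/0.00916 = -0.00610/0.00916 = -0.67.
p-value = 2·P(Z > 0.666) ≈ 0.5053.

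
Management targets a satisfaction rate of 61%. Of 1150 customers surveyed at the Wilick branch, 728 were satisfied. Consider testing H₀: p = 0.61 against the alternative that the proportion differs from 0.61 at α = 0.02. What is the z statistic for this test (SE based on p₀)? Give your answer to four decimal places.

p̂ = 728/1150 = 0.633043.
Under H₀, SE = √(0.61·0.39/1150) = √(0.00020687) = 0.014383.
z = (0.633043 − 0.61)/0.014383 = 0.023043/0.014383 = 1.6021.
Two-sided p-value ≈ 2·Φ(−1.602) = 0.1091; since p > α = 0.02, fail to reject H₀.

z = 1.6021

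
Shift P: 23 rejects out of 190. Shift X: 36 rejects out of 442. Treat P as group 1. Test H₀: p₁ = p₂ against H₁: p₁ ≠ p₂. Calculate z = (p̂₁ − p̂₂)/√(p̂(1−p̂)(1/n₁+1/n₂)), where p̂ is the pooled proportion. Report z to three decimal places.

p̂₁ = 23/190 = 0.12105, p̂₂ = 36/442 = 0.08145.
Pooled p̂ = (23+36)/(190+442) = 59/632 = 0.09335.
SE = √(p̂(1−p̂)(1/n₁+1/n₂)) = √(0.09335·0.90665·0.0075256) = √(0.000636962) = 0.02524.
z = (0.12105 − 0.08145)/0.02524 = 0.03960/0.02524 = 1.569.
Two-sided p-value ≈ 2·Φ(−1.569) = 0.1166.

z = 1.569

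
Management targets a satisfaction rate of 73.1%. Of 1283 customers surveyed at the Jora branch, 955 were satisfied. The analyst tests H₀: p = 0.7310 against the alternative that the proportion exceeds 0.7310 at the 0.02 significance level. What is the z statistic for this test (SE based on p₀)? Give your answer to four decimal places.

z = 1.0783

p̂ = 955/1283 = 0.744349.
Standard error under H₀: √(0.731×0.269/1283) = 0.012380.
z = (0.744349 − 0.731)/0.012380 = 0.013349/0.012380 = 1.0783.
p-value = P(Z > 1.078) ≈ 0.1405, so at α = 0.02 we fail to reject H₀.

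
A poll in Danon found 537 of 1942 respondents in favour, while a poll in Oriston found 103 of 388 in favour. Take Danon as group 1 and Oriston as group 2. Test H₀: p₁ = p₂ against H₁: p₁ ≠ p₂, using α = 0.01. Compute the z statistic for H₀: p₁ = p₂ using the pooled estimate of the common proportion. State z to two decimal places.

z = 0.45

p̂₁ = 537/1942 = 0.27652, p̂₂ = 103/388 = 0.26546.
Pooled p̂ = (537+103)/(1942+388) = 640/2330 = 0.27468.
SE = √(p̂(1−p̂)(1/n₁+1/n₂)) = √(0.27468·0.72532·0.00309225) = √(0.00061607) = 0.02482.
z = (0.27652 − 0.26546)/0.02482 = 0.01106/0.02482 = 0.45.
Two-sided p-value ≈ 2·Φ(−0.445) = 0.6560; since p > α = 0.01, fail to reject H₀.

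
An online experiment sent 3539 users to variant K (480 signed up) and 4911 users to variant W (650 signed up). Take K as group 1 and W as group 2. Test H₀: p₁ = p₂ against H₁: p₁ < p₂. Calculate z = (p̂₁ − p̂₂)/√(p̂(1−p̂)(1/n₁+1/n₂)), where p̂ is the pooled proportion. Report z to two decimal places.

p̂₁ = 480/3539 ≈ 0.13563, p̂₂ = 650/4911 ≈ 0.13236.
Pooled p̂ = (480+650)/(3539+4911) = 1130/8450 = 0.13373.
SE = √(0.115845 × 0.00048619) = 0.00750.
z = (0.13563 − 0.13236)/0.00750 = 0.00327/0.00750 = 0.44.
p-value = P(Z < 0.436) ≈ 0.6688.

z = 0.44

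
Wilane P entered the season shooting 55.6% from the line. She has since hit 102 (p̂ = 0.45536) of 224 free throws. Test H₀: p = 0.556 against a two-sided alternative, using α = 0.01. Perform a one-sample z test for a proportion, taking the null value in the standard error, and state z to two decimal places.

z = -3.03

p̂ = 102/224 ≈ 0.4554.
Standard error under H₀: √(0.556×0.444/224) = 0.0332.
z = (0.4554 − 0.556)/0.0332 = -0.1006/0.0332 = -3.03.
p-value = 2·P(Z > 3.032) ≈ 0.0024, so at α = 0.01 we reject H₀.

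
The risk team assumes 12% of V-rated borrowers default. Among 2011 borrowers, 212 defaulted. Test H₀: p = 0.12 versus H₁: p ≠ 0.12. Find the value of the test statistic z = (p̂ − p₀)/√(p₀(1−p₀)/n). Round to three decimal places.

p̂ = 212/2011 ≈ 0.105420.
SE = √(p₀(1−p₀)/n) = √(0.1056/2011) = 0.007246.
z = (0.105420 − 0.12)/0.007246 = -0.014580/0.007246 = -2.012.
Two-sided p-value ≈ 2·Φ(−2.012) = 0.0442.

z = -2.012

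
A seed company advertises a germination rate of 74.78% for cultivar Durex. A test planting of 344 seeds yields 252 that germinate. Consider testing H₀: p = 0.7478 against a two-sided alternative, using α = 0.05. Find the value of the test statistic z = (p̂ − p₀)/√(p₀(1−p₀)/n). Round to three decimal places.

z = -0.651

p̂ = 252/344 ≈ 0.73256.
SE = √(p₀(1−p₀)/n) = √(0.1886/344) = 0.02341.
z = (0.73256 − 0.7478)/0.02341 = -0.01524/0.02341 = -0.651.
Two-sided p-value ≈ 2·Φ(−0.651) = 0.5151, so at α = 0.05 we fail to reject H₀.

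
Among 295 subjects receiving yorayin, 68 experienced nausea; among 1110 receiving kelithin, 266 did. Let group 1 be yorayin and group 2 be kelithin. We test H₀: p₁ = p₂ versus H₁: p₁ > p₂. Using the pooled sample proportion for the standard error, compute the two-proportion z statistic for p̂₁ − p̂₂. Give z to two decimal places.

p̂₁ = 68/295 = 0.2305, p̂₂ = 266/1110 = 0.2396.
Pooled p̂ = (68+266)/(295+1110) = 334/1405 = 0.2377.
SE = √(0.18121 × 0.00429073) = 0.0279.
z = (0.2305 − 0.2396)/0.0279 = -0.0091/0.0279 = -0.33.

z = -0.33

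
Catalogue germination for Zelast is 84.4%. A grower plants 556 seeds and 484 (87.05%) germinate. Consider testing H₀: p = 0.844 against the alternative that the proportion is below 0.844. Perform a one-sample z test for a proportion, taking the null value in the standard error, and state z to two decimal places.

p̂ = 484/556 = 0.8705.
Standard error under H₀: √(0.844×0.156/556) = 0.0154.
z = (0.8705 − 0.844)/0.0154 = 0.0265/0.0154 = 1.72.
p-value = P(Z < 1.722) ≈ 0.9575.

z = 1.72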